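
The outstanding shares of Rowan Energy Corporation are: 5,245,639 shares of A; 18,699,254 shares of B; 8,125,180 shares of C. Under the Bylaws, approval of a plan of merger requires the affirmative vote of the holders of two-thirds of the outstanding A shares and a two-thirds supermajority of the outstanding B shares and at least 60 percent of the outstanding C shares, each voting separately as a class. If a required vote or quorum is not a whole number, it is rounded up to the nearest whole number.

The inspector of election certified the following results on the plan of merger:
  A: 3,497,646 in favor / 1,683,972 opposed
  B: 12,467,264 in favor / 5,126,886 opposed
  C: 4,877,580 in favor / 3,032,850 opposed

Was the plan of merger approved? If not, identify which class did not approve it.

A: 2/3 of 5245639 = 3497092.67, rounded up to 3497093; 3,497,093 required, 3,497,646 in favor — approved.
B: 2/3 of 18699254 = 12466169.33, rounded up to 12466170; 12,466,170 required, 12,467,264 in favor — approved.
C: 3/5 of 8125180 = 4875108; 4,875,108 required, 4,877,580 in favor — approved.

Approved — every class gave the required vote.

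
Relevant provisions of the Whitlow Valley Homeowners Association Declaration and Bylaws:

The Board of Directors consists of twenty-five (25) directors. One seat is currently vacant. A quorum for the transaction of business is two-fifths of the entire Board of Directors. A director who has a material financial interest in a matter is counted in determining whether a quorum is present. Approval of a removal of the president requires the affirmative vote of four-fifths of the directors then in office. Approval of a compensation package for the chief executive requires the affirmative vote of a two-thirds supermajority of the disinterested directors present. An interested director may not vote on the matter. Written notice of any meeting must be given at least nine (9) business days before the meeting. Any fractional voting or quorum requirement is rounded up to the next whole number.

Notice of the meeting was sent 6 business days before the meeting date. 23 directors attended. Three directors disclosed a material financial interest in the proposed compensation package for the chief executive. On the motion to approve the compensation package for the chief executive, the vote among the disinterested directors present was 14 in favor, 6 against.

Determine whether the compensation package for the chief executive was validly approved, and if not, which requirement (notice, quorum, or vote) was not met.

Notice: 6 business days given; 9 required (6 < 9). Not satisfied.
Quorum: 23 present (interested directors count toward quorum); quorum is 10. Satisfied.
Vote: the compensation package for the chief executive requires two-thirds of the disinterested directors present (23 − 3 = 20). 2/3 of 20 = 13.33, rounded up to 14, so 14 affirmative votes are needed; 14 voted in favor. Satisfied.

Invalid — notice requirement not satisfied.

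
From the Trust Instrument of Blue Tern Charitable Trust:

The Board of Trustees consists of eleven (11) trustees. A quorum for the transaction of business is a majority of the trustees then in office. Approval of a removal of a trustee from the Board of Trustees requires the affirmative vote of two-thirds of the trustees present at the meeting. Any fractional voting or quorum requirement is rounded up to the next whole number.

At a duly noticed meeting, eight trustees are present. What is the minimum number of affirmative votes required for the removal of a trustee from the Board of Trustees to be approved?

The removal of a trustee from the Board of Trustees requires two-thirds of the trustees present (8).
2/3 of 8 = 5.33, rounded up to 6.

6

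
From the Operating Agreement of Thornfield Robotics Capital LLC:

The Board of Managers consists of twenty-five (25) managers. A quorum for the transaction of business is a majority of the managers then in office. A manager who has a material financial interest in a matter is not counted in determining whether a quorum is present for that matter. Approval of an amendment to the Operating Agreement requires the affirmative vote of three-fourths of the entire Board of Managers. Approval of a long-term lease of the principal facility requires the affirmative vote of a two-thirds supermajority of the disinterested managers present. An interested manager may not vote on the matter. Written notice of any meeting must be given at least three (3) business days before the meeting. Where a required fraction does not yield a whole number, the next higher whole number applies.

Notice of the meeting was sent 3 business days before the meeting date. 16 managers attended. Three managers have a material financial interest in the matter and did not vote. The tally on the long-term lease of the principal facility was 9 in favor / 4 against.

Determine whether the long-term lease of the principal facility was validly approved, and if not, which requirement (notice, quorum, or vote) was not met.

Notice: 3 business days given; 3 required (3 ≥ 3). Satisfied.
Quorum: 16 present, but the 3 interested managers do not count, leaving 13. Quorum is 13. Satisfied.
Vote: the long-term lease of the principal facility requires two-thirds of the disinterested managers present (16 − 3 = 13). 2/3 of 13 = 8.67, rounded up to 9, so 9 affirmative votes are needed; 9 voted in favor. Satisfied.

Valid — all requirements satisfied.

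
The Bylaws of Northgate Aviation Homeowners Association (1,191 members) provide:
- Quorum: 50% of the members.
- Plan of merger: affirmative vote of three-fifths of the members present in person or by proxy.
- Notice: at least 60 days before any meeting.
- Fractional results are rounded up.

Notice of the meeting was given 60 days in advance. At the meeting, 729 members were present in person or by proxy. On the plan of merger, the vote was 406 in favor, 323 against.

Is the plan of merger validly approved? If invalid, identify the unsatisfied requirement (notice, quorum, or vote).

Notice: 60 days given; 60 required. Satisfied.
Quorum: 50% of 1,191 = 595.50, rounded up to 596; 729 present. Satisfied.
Vote: requires three-fifths of those present (729); 3/5 of 729 = 437.40, rounded up to 438, so 438 needed; 406 in favor. Not satisfied.

Invalid — vote requirement not satisfied.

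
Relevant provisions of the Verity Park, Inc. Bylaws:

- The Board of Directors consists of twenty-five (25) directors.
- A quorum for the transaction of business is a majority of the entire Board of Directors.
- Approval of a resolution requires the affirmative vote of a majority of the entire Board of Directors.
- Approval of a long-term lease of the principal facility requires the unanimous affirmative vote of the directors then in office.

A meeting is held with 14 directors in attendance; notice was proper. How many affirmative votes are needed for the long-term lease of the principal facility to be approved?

25

The long-term lease of the principal facility requires the unanimous vote of the directors then in office (25).
Unanimous means all 25.
(Only 14 can vote, so the long-term lease of the principal facility cannot pass at this meeting, but the required vote is still 25.)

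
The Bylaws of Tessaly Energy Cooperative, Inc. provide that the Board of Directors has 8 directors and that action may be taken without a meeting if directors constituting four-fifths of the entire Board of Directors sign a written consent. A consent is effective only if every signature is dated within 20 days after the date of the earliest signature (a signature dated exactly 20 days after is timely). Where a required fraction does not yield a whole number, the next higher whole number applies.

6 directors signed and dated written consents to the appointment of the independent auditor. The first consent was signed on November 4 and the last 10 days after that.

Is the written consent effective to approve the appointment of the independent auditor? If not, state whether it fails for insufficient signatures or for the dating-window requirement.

Not effective — insufficient signatures.

Signatures required: four-fifths of 8 — 4/5 of 8 = 6.40, rounded up to 7, so 7 needed; 6 signed. Insufficient.
Dating window: the latest signature is 10 days after the earliest; the limit is 20 days. Within the window.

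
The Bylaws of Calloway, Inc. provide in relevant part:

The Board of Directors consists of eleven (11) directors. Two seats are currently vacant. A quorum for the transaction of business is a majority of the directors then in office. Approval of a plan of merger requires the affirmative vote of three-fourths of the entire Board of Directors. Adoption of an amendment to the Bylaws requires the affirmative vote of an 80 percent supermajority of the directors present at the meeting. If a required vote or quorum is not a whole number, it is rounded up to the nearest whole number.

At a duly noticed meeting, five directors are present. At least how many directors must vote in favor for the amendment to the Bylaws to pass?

4

The amendment to the Bylaws requires four-fifths of the directors present (5).
4/5 of 5 = 4.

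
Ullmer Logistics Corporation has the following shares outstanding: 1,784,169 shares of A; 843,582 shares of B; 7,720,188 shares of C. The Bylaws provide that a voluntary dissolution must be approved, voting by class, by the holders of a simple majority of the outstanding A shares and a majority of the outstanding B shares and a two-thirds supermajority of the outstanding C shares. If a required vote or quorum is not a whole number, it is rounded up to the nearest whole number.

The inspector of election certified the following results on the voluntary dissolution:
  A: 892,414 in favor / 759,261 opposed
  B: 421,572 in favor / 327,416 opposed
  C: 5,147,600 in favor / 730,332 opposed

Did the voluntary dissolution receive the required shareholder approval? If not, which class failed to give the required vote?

A: a majority of 1784169 is 892085; 892,085 required, 892,414 in favor — approved.
B: a majority of 843582 is 421792; 421,792 required, 421,572 in favor — not approved.
C: 2/3 of 7720188 = 5146792; 5,146,792 required, 5,147,600 in favor — approved.

Not approved — the B shares did not give the required vote.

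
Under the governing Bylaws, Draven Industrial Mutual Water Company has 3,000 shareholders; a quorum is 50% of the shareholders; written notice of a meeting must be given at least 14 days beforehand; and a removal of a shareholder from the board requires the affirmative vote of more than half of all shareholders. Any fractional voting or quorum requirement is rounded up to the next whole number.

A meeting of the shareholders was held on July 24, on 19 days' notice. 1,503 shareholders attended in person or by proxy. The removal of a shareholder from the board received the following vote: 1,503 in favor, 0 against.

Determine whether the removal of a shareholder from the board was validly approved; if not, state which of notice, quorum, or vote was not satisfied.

Notice: 19 days given; 14 required. Satisfied.
Quorum: 50% of 3,000 = 1,500; 1,503 present. Satisfied.
Vote: requires a majority of all shareholders (3,000); a majority of 3000 is 1501, so 1,501 needed; 1,503 in favor. Satisfied.

Valid — all requirements satisfied.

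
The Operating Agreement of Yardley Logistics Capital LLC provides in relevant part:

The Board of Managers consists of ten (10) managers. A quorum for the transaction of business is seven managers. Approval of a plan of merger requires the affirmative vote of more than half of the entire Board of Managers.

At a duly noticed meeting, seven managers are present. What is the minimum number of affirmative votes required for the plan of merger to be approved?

The plan of merger requires a majority of the entire Board of Managers (10).
A majority of 10 is 6.

6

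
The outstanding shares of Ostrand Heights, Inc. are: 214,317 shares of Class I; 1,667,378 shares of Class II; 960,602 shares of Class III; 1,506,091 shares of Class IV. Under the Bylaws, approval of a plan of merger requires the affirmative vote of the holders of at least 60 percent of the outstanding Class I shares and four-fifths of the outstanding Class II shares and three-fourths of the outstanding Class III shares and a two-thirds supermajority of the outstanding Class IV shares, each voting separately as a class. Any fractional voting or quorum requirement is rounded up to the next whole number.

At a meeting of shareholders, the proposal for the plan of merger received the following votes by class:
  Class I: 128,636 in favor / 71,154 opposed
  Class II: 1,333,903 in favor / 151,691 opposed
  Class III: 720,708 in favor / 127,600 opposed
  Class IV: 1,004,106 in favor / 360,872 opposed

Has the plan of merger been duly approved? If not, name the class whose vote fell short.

Class I: 3/5 of 214317 = 128590.20, rounded up to 128591; 128,591 required, 128,636 in favor — approved.
Class II: 4/5 of 1667378 = 1333902.40, rounded up to 1333903; 1,333,903 required, 1,333,903 in favor — approved.
Class III: 3/4 of 960602 = 720451.50, rounded up to 720452; 720,452 required, 720,708 in favor — approved.
Class IV: 2/3 of 1506091 = 1004060.67, rounded up to 1004061; 1,004,061 required, 1,004,106 in favor — approved.

Approved — every class gave the required vote.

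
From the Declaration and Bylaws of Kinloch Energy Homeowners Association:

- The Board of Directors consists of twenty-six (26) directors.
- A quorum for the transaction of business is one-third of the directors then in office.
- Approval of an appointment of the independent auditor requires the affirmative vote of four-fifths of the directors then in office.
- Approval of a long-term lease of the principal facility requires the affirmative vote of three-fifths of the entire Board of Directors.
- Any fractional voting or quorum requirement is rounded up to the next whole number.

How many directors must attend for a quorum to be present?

1/3 of 26 = 8.67, rounded up to 9.

9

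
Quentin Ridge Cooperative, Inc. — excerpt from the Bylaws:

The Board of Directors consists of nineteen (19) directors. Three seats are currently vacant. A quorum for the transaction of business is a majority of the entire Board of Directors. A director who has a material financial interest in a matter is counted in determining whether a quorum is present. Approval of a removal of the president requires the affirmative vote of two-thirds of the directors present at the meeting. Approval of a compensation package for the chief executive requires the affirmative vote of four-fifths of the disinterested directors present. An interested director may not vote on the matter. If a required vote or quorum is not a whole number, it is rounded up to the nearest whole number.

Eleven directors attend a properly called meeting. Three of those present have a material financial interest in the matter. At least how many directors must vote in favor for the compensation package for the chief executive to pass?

The compensation package for the chief executive requires four-fifths of the disinterested directors present (11 − 3 = 8).
4/5 of 8 = 6.40, rounded up to 7.

7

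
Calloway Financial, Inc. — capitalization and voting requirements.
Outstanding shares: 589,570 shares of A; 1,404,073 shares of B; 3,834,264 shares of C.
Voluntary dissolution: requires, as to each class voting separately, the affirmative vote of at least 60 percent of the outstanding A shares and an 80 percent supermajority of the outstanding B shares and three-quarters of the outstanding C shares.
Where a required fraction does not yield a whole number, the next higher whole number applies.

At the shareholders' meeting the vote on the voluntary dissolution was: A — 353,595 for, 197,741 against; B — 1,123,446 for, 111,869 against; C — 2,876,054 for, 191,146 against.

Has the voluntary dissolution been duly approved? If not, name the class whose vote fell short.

A: 3/5 of 589570 = 353742; 353,742 required, 353,595 in favor — not approved.
B: 4/5 of 1404073 = 1123258.40, rounded up to 1123259; 1,123,259 required, 1,123,446 in favor — approved.
C: 3/4 of 3834264 = 2875698; 2,875,698 required, 2,876,054 in favor — approved.

Not approved — the A shares did not give the required vote.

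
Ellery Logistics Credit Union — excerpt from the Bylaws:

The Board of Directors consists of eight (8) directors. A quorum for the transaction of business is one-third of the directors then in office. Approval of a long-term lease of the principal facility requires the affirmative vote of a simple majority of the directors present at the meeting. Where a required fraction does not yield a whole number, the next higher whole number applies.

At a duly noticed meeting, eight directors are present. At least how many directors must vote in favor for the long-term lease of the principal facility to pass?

The long-term lease of the principal facility requires a majority of the directors present (8).
A majority of 8 is 5.

5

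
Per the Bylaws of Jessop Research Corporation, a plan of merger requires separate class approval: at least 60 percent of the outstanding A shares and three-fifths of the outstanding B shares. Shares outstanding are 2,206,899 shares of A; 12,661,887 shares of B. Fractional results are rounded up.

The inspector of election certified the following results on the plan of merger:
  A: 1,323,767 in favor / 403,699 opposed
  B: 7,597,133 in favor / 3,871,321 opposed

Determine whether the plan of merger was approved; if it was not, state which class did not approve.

A: 3/5 of 2206899 = 1324139.40, rounded up to 1324140; 1,324,140 required, 1,323,767 in favor — not approved.
B: 3/5 of 12661887 = 7597132.20, rounded up to 7597133; 7,597,133 required, 7,597,133 in favor — approved.

Not approved — the A shares did not give the required vote.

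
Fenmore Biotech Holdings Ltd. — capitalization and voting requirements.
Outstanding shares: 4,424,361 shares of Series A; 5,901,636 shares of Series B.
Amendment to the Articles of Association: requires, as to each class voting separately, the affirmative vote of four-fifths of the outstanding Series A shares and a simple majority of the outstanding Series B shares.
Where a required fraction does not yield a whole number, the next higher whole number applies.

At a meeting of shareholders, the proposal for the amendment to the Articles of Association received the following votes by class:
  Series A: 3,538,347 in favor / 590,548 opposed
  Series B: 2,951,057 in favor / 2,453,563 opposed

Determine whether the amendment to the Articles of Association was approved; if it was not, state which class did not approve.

Not approved — the Series A shares did not give the required vote.

Series A: 4/5 of 4424361 = 3539488.80, rounded up to 3539489; 3,539,489 required, 3,538,347 in favor — not approved.
Series B: a majority of 5901636 is 2950819; 2,950,819 required, 2,951,057 in favor — approved.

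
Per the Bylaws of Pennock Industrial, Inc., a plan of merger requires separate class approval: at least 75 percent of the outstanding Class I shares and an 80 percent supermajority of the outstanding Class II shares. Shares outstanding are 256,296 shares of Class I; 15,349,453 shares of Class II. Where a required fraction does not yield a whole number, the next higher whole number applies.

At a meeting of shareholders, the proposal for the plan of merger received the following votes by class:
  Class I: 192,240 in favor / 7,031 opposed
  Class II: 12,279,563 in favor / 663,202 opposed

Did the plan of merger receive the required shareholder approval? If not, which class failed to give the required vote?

Class I: 3/4 of 256296 = 192222; 192,222 required, 192,240 in favor — approved.
Class II: 4/5 of 15349453 = 12279562.40, rounded up to 12279563; 12,279,563 required, 12,279,563 in favor — approved.

Approved — every class gave the required vote.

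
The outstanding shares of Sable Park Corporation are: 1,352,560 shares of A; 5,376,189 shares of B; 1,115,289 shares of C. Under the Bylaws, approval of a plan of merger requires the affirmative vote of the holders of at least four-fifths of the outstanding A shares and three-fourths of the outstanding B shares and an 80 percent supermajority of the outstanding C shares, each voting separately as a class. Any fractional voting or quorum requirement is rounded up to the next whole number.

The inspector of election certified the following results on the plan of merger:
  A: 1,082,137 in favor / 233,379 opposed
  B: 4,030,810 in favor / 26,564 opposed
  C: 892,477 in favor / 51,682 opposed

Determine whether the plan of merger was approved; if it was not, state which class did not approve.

A: 4/5 of 1352560 = 1082048; 1,082,048 required, 1,082,137 in favor — approved.
B: 3/4 of 5376189 = 4032141.75, rounded up to 4032142; 4,032,142 required, 4,030,810 in favor — not approved.
C: 4/5 of 1115289 = 892231.20, rounded up to 892232; 892,232 required, 892,477 in favor — approved.

Not approved — the B shares did not give the required vote.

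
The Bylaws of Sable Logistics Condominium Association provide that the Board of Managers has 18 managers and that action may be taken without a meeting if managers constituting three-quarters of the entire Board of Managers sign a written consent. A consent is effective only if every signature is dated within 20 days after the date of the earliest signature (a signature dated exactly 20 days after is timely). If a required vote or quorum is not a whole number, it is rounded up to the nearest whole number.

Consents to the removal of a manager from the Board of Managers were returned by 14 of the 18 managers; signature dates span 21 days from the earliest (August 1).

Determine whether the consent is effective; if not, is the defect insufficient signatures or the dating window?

Not effective — dating-window requirement not satisfied.

Signatures required: three-quarters of 18 — 3/4 of 18 = 13.50, rounded up to 14, so 14 needed; 14 signed. Sufficient.
Dating window: the latest signature is 21 days after the earliest; the limit is 20 days. Outside the window.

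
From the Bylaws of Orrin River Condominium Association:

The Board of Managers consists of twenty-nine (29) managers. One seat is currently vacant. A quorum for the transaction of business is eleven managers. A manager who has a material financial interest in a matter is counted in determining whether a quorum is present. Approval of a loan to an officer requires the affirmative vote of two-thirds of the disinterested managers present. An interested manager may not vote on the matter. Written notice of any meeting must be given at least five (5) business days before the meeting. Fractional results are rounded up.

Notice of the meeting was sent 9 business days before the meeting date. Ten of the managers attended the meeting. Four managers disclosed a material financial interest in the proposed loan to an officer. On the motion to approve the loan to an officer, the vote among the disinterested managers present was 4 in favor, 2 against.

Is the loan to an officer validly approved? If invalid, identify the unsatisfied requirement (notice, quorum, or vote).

Notice: 9 business days given; 5 required (9 ≥ 5). Satisfied.
Quorum: 10 present (interested managers count toward quorum); quorum is 11. Not satisfied.
Vote: the loan to an officer requires two-thirds of the disinterested managers present (10 − 4 = 6). 2/3 of 6 = 4, so 4 affirmative votes are needed; 4 voted in favor. Satisfied. (Moot — without a quorum no business can be validly transacted.)

Invalid — quorum requirement not satisfied.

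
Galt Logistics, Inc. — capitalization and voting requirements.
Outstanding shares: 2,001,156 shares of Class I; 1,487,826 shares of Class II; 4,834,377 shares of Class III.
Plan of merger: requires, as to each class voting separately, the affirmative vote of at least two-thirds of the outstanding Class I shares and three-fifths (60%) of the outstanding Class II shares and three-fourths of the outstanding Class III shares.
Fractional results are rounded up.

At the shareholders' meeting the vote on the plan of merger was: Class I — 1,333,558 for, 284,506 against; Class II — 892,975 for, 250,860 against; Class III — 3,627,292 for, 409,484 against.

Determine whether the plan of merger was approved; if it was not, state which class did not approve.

Not approved — the Class I shares did not give the required vote.

Class I: 2/3 of 2001156 = 1334104; 1,334,104 required, 1,333,558 in favor — not approved.
Class II: 3/5 of 1487826 = 892695.60, rounded up to 892696; 892,696 required, 892,975 in favor — approved.
Class III: 3/4 of 4834377 = 3625782.75, rounded up to 3625783; 3,625,783 required, 3,627,292 in favor — approved.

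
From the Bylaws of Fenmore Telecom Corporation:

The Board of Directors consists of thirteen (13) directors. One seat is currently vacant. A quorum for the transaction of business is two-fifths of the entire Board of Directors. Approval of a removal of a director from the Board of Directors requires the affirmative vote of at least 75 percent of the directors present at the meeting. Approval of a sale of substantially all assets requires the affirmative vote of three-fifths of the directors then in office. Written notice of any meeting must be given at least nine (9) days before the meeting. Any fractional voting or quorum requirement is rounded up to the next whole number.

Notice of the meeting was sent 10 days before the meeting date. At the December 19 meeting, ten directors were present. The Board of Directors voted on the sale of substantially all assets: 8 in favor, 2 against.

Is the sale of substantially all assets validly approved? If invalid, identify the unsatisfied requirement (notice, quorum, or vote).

Notice: 10 days given; 9 required (10 ≥ 9). Satisfied.
Quorum: 10 present; quorum is 6. Satisfied.
Vote: the sale of substantially all assets requires three-fifths of the directors then in office (12). 3/5 of 12 = 7.20, rounded up to 8, so 8 affirmative votes are needed; 8 voted in favor. Satisfied.

Valid — all requirements satisfied.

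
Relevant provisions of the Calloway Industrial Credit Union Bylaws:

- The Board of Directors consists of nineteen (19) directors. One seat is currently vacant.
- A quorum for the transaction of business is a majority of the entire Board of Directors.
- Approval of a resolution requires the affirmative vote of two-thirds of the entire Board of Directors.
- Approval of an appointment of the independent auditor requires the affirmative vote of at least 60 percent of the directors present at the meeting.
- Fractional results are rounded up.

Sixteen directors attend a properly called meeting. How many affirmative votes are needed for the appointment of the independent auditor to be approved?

The appointment of the independent auditor requires three-fifths of the directors present (16).
3/5 of 16 = 9.60, rounded up to 10.

10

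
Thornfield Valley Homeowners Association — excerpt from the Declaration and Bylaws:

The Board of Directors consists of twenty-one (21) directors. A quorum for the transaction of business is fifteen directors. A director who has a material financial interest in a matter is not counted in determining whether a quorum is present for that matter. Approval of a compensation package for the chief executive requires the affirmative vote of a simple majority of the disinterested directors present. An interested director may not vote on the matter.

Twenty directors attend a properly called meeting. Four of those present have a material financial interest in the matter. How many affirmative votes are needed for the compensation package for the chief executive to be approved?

The compensation package for the chief executive requires a majority of the disinterested directors present (20 − 4 = 16).
A majority of 16 is 9.

9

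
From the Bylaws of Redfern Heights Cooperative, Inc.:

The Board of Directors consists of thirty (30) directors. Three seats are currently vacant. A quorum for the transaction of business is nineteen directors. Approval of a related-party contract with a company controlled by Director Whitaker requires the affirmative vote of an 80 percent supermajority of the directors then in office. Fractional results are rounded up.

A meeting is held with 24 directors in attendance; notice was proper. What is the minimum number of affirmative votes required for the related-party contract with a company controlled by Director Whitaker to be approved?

22

The related-party contract with a company controlled by Director Whitaker requires four-fifths of the directors then in office (27).
4/5 of 27 = 21.60, rounded up to 22.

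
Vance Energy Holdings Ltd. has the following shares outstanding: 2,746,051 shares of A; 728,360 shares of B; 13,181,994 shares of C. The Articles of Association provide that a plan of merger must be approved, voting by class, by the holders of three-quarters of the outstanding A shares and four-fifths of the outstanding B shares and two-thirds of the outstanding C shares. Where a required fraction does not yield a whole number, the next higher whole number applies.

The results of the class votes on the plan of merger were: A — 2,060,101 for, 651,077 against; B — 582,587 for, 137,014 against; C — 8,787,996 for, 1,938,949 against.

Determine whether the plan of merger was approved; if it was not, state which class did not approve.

A: 3/4 of 2746051 = 2059538.25, rounded up to 2059539; 2,059,539 required, 2,060,101 in favor — approved.
B: 4/5 of 728360 = 582688; 582,688 required, 582,587 in favor — not approved.
C: 2/3 of 13181994 = 8787996; 8,787,996 required, 8,787,996 in favor — approved.

Not approved — the B shares did not give the required vote.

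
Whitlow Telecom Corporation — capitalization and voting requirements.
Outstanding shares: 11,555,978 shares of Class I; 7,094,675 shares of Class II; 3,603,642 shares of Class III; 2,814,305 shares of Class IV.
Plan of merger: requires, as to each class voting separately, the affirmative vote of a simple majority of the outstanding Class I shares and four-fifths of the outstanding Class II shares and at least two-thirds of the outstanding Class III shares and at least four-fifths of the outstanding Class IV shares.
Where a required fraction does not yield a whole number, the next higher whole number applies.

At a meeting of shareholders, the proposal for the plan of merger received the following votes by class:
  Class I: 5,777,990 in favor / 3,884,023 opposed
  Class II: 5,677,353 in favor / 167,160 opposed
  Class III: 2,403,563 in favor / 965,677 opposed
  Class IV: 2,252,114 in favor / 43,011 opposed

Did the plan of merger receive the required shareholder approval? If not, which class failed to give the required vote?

Approved — every class gave the required vote.

Class I: a majority of 11555978 is 5777990; 5,777,990 required, 5,777,990 in favor — approved.
Class II: 4/5 of 7094675 = 5675740; 5,675,740 required, 5,677,353 in favor — approved.
Class III: 2/3 of 3603642 = 2402428; 2,402,428 required, 2,403,563 in favor — approved.
Class IV: 4/5 of 2814305 = 2251444; 2,251,444 required, 2,252,114 in favor — approved.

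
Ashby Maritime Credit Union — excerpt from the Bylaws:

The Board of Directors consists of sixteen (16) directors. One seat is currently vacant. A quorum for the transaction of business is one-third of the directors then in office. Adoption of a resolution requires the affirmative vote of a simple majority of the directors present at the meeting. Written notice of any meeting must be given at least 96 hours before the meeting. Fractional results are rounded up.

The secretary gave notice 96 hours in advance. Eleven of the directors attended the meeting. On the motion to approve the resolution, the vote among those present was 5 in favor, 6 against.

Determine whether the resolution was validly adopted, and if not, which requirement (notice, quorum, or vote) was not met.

Notice: 96 hours given; 96 required (96 ≥ 96). Satisfied.
Quorum: 11 present; quorum is 5. Satisfied.
Vote: the resolution requires a majority of the directors present (11). A majority of 11 is 6, so 6 affirmative votes are needed; 5 voted in favor. Not satisfied.

Invalid — vote requirement not satisfied.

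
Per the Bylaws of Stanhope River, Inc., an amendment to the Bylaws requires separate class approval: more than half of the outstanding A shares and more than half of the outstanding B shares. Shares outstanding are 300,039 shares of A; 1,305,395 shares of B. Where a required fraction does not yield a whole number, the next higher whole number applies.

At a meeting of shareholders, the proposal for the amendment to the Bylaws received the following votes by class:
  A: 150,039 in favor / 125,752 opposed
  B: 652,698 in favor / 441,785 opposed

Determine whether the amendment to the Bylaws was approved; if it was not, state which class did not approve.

A: a majority of 300039 is 150020; 150,020 required, 150,039 in favor — approved.
B: a majority of 1305395 is 652698; 652,698 required, 652,698 in favor — approved.

Approved — every class gave the required vote.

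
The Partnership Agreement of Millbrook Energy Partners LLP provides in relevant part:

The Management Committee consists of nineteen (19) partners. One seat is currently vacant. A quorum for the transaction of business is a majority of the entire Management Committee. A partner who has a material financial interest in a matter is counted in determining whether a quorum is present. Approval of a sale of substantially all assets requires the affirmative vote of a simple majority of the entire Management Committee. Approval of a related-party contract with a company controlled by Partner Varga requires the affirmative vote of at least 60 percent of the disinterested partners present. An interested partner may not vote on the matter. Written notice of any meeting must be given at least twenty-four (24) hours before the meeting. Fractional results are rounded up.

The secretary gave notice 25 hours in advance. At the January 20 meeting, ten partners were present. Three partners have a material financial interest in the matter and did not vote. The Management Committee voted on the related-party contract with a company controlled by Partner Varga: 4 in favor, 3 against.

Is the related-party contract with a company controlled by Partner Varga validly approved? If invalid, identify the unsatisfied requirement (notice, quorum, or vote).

Invalid — vote requirement not satisfied.

Notice: 25 hours given; 24 required (25 ≥ 24). Satisfied.
Quorum: 10 present (interested partners count toward quorum); quorum is 10. Satisfied.
Vote: the related-party contract with a company controlled by Partner Varga requires three-fifths of the disinterested partners present (10 − 3 = 7). 3/5 of 7 = 4.20, rounded up to 5, so 5 affirmative votes are needed; 4 voted in favor. Not satisfied.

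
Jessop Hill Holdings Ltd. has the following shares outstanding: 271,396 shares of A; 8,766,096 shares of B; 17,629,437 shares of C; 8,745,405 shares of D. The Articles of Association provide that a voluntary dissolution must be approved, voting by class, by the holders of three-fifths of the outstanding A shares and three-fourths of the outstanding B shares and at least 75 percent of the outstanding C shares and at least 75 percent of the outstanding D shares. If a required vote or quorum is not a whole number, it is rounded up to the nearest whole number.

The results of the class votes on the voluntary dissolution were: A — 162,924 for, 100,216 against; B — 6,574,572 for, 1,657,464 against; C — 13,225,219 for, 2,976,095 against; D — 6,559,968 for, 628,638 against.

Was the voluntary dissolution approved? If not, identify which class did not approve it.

Approved — every class gave the required vote.

A: 3/5 of 271396 = 162837.60, rounded up to 162838; 162,838 required, 162,924 in favor — approved.
B: 3/4 of 8766096 = 6574572; 6,574,572 required, 6,574,572 in favor — approved.
C: 3/4 of 17629437 = 13222077.75, rounded up to 13222078; 13,222,078 required, 13,225,219 in favor — approved.
D: 3/4 of 8745405 = 6559053.75, rounded up to 6559054; 6,559,054 required, 6,559,968 in favor — approved.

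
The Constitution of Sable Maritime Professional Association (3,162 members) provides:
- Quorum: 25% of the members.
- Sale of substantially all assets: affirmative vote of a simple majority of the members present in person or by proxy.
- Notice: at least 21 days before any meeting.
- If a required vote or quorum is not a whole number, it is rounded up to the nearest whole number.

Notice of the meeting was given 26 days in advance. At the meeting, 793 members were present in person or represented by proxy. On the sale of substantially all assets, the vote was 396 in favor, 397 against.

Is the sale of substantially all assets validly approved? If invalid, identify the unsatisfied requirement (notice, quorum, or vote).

Notice: 26 days given; 21 required. Satisfied.
Quorum: 25% of 3,162 = 790.50, rounded up to 791; 793 present. Satisfied.
Vote: requires a majority of those present (793); a majority of 793 is 397, so 397 needed; 396 in favor. Not satisfied.

Invalid — vote requirement not satisfied.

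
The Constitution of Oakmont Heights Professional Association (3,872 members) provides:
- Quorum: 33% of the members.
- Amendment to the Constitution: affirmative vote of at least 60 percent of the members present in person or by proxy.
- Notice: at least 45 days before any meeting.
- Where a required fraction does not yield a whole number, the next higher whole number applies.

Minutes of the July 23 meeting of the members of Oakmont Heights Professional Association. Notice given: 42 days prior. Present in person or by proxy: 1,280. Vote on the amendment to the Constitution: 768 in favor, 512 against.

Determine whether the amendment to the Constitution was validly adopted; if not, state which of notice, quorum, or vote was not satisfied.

Invalid — notice requirement not satisfied.

Notice: 42 days given; 45 required. Not satisfied.
Quorum: 33% of 3,872 = 1,277.76, rounded up to 1,278; 1,280 present. Satisfied.
Vote: requires three-fifths of those present (1,280); 3/5 of 1280 = 768, so 768 needed; 768 in favor. Satisfied.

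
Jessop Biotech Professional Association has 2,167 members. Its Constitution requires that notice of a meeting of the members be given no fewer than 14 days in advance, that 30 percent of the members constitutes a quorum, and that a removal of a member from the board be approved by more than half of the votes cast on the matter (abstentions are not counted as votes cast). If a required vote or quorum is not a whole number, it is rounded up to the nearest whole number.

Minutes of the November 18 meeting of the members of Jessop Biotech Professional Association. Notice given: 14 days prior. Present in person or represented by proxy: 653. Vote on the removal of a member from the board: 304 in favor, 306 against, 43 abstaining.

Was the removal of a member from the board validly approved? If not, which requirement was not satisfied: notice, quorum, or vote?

Invalid — vote requirement not satisfied.

Notice: 14 days given; 14 required. Satisfied.
Quorum: 30% of 2,167 = 650.10, rounded up to 651; 653 present. Satisfied.
Vote: requires a majority of the votes cast (653 − 43 abstaining = 610); a majority of 610 is 306, so 306 needed; 304 in favor. Not satisfied.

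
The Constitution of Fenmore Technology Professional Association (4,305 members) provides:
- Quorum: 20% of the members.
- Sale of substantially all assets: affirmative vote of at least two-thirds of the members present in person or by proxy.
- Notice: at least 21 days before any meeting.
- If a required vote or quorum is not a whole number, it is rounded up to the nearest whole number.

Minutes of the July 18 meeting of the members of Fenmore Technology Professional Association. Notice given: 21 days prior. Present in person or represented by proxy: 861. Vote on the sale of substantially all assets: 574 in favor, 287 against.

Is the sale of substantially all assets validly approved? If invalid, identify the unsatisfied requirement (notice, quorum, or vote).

Valid — all requirements satisfied.

Notice: 21 days given; 21 required. Satisfied.
Quorum: 20% of 4,305 = 861; 861 present. Satisfied.
Vote: requires two-thirds of those present (861); 2/3 of 861 = 574, so 574 needed; 574 in favor. Satisfied.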